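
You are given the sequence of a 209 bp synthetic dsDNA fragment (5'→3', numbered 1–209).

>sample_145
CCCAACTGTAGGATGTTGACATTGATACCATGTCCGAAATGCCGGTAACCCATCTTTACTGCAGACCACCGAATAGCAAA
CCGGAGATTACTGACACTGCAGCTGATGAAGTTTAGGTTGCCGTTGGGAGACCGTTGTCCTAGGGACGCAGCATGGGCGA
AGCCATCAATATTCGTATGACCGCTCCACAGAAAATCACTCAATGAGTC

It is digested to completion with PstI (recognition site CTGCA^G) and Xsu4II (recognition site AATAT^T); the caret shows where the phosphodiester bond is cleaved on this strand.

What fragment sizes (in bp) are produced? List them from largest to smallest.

71, 63, 38, 37 bp

PstI sites (CTGCAG) start at positions 59, 97.
PstI cuts after base 5 of each site (before the last base), so after positions 63, 101.
The Xsu4II site (AATATT) starts at position 168.
Xsu4II cuts after base 5 of each site (before the last base), so after position 172.
Combined cut positions: 63, 101, 172.
Linear molecule, 3 cuts → 4 fragments:
  1–63 → 63 bp
  64–101 → 38 bp
  102–172 → 71 bp
  173–209 → 37 bp
Sorted largest to smallest: 71, 63, 38, 37 bp.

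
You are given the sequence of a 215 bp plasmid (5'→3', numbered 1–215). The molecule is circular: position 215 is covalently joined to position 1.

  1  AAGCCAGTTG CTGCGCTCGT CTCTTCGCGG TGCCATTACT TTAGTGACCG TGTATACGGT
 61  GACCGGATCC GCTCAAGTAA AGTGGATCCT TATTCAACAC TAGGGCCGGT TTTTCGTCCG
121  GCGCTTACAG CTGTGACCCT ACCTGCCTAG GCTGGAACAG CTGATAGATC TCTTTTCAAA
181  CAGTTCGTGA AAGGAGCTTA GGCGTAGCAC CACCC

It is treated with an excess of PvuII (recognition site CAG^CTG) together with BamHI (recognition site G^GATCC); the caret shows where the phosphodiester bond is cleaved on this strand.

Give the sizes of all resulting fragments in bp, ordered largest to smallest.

PvuII sites (CAGCTG) start at positions 128, 158.
PvuII cuts after base 3 of each site, so after positions 130, 160.
BamHI sites (GGATCC) start at positions 65, 84.
BamHI cuts after the first base of each site, so after positions 65, 84.
Combined cut positions: 65, 84, 130, 160.
Circular molecule, 4 cuts → 4 fragments:
  66–84 → 19 bp
  85–130 → 46 bp
  131–160 → 30 bp
  161–215 then 1–65 → 55 + 65 = 120 bp
Sorted largest to smallest: 120, 46, 30, 19 bp.

120, 46, 30, 19 bp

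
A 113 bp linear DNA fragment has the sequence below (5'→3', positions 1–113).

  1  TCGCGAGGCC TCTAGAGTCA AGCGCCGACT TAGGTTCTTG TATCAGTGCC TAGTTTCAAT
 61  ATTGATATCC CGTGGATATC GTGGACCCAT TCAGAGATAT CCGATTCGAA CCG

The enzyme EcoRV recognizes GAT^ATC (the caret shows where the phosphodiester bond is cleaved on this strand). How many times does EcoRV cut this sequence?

GATATC occurs starting at positions 64, 75, 96.
EcoRV cuts at 3 sites.

3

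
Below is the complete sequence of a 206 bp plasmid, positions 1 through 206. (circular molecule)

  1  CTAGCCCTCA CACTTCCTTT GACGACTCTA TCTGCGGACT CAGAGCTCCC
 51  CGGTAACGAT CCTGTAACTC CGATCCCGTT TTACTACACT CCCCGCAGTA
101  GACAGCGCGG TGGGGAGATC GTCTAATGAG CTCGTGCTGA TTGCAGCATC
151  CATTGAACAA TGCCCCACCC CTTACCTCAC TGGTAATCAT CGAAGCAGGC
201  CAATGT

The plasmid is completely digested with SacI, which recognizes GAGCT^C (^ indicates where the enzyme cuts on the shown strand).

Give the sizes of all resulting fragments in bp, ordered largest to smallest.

121, 85 bp

SacI sites (GAGCTC) start at positions 43, 128.
SacI cuts after base 5 of each site (before the last base), so after positions 47, 132.
Circular molecule, 2 cuts → 2 fragments:
  48–132 → 85 bp
  133–206 then 1–47 → 74 + 47 = 121 bp
Sorted largest to smallest: 121, 85 bp.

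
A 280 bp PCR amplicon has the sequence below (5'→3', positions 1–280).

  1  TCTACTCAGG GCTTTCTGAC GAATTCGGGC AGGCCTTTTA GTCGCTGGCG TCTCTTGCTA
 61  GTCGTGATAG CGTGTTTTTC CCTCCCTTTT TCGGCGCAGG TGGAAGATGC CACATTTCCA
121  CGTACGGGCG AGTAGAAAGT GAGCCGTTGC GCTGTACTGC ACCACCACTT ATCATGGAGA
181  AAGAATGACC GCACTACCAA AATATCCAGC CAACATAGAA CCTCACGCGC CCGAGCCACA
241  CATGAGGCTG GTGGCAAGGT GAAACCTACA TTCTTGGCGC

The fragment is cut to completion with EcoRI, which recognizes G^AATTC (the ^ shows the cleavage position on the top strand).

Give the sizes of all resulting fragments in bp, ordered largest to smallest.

The EcoRI site (GAATTC) starts at position 21.
EcoRI cuts after the first base of each site, so after position 21.
Linear molecule, 1 cut → 2 fragments:
  1–21 → 21 bp
  22–280 → 259 bp
Sorted largest to smallest: 259, 21 bp.

259, 21 bp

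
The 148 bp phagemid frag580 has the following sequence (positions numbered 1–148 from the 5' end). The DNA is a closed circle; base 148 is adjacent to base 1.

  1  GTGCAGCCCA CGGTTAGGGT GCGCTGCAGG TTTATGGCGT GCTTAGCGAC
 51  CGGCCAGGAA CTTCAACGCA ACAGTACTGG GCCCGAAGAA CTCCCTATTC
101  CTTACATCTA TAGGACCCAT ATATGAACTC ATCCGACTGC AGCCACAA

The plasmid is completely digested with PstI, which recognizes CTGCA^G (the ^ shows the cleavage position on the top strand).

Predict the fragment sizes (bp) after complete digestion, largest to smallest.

113, 35 bp

PstI sites (CTGCAG) start at positions 24, 137.
PstI cuts after base 5 of each site (before the last base), so after positions 28, 141.
Circular molecule, 2 cuts → 2 fragments:
  29–141 → 113 bp
  142–148 then 1–28 → 7 + 28 = 35 bp
Sorted largest to smallest: 113, 35 bp.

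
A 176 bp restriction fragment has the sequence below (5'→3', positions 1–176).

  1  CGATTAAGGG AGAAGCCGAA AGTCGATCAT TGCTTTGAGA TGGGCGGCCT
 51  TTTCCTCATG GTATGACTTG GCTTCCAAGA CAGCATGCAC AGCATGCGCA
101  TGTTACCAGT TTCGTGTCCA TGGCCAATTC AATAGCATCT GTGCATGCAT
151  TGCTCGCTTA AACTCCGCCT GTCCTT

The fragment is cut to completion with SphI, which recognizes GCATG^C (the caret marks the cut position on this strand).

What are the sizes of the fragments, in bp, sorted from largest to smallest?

87, 51, 29, 9 bp

SphI sites (GCATGC) start at positions 83, 92, 143.
SphI cuts after base 5 of each site (before the last base), so after positions 87, 96, 147.
Linear molecule, 3 cuts → 4 fragments:
  1–87 → 87 bp
  88–96 → 9 bp
  97–147 → 51 bp
  148–176 → 29 bp
Sorted largest to smallest: 87, 51, 29, 9 bp.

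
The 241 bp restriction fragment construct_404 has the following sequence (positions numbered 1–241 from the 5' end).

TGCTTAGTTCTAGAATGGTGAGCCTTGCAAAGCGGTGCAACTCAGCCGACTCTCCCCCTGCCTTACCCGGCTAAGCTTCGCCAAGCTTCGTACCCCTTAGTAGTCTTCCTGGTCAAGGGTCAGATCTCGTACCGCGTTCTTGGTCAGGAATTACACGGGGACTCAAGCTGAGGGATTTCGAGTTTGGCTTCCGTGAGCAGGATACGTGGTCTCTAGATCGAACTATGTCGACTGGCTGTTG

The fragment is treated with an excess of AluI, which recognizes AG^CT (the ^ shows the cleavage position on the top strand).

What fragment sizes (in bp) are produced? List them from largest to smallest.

AluI sites (AGCT) start at positions 74, 84, 166.
AluI cuts after base 2 of each site, so after positions 75, 85, 167.
Linear molecule, 3 cuts → 4 fragments:
  1–75 → 75 bp
  76–85 → 10 bp
  86–167 → 82 bp
  168–241 → 74 bp
Sorted largest to smallest: 82, 75, 74, 10 bp.

82, 75, 74, 10 bp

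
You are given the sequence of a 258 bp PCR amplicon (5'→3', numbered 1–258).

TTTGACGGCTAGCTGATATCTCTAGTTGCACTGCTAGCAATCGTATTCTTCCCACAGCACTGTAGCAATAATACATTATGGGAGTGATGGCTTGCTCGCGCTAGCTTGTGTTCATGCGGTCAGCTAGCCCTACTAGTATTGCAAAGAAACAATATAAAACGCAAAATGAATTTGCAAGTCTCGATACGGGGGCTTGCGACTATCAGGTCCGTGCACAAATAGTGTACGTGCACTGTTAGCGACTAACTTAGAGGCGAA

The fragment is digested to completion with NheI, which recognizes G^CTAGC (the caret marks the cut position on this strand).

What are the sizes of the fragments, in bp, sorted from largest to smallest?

135, 67, 25, 23, 8 bp

NheI sites (GCTAGC) start at positions 8, 33, 100, 123.
NheI cuts after the first base of each site, so after positions 8, 33, 100, 123.
Linear molecule, 4 cuts → 5 fragments:
  1–8 → 8 bp
  9–33 → 25 bp
  34–100 → 67 bp
  101–123 → 23 bp
  124–258 → 135 bp
Sorted largest to smallest: 135, 67, 25, 23, 8 bp.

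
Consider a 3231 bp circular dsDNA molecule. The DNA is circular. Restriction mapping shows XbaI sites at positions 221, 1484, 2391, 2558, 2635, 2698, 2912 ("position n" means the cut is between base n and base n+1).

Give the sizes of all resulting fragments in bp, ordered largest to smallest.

Circular molecule, 7 cuts → 7 fragments:
  1484 − 221 = 1263 bp
  2391 − 1484 = 907 bp
  2558 − 2391 = 167 bp
  2635 − 2558 = 77 bp
  2698 − 2635 = 63 bp
  2912 − 2698 = 214 bp
  wrap: 3231 − 2912 + 221 = 540 bp
Sorted largest to smallest: 1263, 907, 540, 214, 167, 77, 63 bp.

1263, 907, 540, 214, 167, 77, 63 bp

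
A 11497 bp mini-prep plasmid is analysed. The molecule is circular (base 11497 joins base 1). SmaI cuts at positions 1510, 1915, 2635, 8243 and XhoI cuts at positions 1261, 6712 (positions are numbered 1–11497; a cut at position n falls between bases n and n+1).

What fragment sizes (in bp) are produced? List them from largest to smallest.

4515, 4077, 1531, 720, 405, 249 bp

Combined cut positions (sorted): 1261, 1510, 1915, 2635, 6712, 8243.
Circular molecule, 6 cuts → 6 fragments:
  1510 − 1261 = 249 bp
  1915 − 1510 = 405 bp
  2635 − 1915 = 720 bp
  6712 − 2635 = 4077 bp
  8243 − 6712 = 1531 bp
  wrap: 11497 − 8243 + 1261 = 4515 bp
Sorted largest to smallest: 4515, 4077, 1531, 720, 405, 249 bp.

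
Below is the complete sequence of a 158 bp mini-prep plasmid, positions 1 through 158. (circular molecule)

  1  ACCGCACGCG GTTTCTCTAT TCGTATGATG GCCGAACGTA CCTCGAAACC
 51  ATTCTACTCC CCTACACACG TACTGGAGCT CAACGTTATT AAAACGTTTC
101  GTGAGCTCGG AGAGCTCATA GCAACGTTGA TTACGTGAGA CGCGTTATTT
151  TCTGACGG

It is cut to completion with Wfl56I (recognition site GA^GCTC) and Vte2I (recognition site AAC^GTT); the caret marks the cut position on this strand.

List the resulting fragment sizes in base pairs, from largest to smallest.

Wfl56I sites (GAGCTC) start at positions 76, 103, 112.
Wfl56I cuts after base 2 of each site, so after positions 77, 104, 113.
Vte2I sites (AACGTT) start at positions 82, 93, 123.
Vte2I cuts after base 3 of each site, so after positions 84, 95, 125.
Combined cut positions: 77, 84, 95, 104, 113, 125.
Circular molecule, 6 cuts → 6 fragments:
  78–84 → 7 bp
  85–95 → 11 bp
  96–104 → 9 bp
  105–113 → 9 bp
  114–125 → 12 bp
  126–158 then 1–77 → 33 + 77 = 110 bp
Sorted largest to smallest: 110, 12, 11, 9, 9, 7 bp.

110, 12, 11, 9, 9, 7 bp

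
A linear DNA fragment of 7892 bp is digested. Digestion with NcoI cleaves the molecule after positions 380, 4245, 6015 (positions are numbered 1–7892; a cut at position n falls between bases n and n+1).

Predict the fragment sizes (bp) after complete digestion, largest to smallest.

Linear molecule, 3 cuts → 4 fragments:
  380 − 0 = 380 bp
  4245 − 380 = 3865 bp
  6015 − 4245 = 1770 bp
  7892 − 6015 = 1877 bp
Sorted largest to smallest: 3865, 1877, 1770, 380 bp.

3865, 1877, 1770, 380 bp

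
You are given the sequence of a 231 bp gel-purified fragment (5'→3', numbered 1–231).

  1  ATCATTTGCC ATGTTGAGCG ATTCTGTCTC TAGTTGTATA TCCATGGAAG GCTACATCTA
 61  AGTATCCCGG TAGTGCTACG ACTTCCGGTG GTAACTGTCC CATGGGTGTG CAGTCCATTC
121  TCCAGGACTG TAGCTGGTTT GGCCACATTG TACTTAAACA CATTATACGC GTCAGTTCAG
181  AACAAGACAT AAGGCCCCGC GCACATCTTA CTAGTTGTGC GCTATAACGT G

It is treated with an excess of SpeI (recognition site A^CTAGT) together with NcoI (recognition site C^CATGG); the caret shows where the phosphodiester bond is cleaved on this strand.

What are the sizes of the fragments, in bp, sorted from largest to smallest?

110, 58, 42, 21 bp

The SpeI site (ACTAGT) starts at position 210.
SpeI cuts after the first base of each site, so after position 210.
NcoI sites (CCATGG) start at positions 42, 100.
NcoI cuts after the first base of each site, so after positions 42, 100.
Combined cut positions: 42, 100, 210.
Linear molecule, 3 cuts → 4 fragments:
  1–42 → 42 bp
  43–100 → 58 bp
  101–210 → 110 bp
  211–231 → 21 bp
Sorted largest to smallest: 110, 58, 42, 21 bp.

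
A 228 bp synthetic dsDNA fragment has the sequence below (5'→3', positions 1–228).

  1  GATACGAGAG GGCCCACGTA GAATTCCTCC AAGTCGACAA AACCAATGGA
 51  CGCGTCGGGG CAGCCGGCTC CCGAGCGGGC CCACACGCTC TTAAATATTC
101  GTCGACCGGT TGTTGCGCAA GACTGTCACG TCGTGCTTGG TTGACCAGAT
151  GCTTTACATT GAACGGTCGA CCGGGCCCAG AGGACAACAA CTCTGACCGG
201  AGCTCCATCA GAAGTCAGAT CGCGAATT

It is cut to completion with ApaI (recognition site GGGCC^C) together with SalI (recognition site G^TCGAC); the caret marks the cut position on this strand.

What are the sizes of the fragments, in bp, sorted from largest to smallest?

ApaI sites (GGGCCC) start at positions 10, 77, 173.
ApaI cuts after base 5 of each site (before the last base), so after positions 14, 81, 177.
SalI sites (GTCGAC) start at positions 33, 101, 166.
SalI cuts after the first base of each site, so after positions 33, 101, 166.
Combined cut positions: 14, 33, 81, 101, 166, 177.
Linear molecule, 6 cuts → 7 fragments:
  1–14 → 14 bp
  15–33 → 19 bp
  34–81 → 48 bp
  82–101 → 20 bp
  102–166 → 65 bp
  167–177 → 11 bp
  178–228 → 51 bp
Sorted largest to smallest: 65, 51, 48, 20, 19, 14, 11 bp.

65, 51, 48, 20, 19, 14, 11 bp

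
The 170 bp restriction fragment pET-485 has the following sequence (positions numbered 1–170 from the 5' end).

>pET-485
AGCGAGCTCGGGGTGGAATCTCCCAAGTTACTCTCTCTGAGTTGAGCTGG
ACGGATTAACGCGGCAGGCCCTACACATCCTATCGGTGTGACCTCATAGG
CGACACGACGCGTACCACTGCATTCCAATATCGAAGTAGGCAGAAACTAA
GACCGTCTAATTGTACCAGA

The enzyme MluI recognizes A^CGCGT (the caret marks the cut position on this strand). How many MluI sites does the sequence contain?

1

ACGCGT occurs starting at position 108.
MluI cuts at 1 site.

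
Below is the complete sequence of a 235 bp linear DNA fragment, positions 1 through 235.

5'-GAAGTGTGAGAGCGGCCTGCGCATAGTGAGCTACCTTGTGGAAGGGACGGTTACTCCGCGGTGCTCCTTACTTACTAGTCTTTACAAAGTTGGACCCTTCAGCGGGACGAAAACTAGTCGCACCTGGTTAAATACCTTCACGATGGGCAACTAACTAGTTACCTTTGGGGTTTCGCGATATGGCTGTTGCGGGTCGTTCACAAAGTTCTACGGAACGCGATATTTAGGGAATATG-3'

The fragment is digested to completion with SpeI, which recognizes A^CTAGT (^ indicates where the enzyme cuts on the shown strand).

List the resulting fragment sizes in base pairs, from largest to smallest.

81, 74, 41, 39 bp

SpeI sites (ACTAGT) start at positions 74, 113, 154.
SpeI cuts after the first base of each site, so after positions 74, 113, 154.
Linear molecule, 3 cuts → 4 fragments:
  1–74 → 74 bp
  75–113 → 39 bp
  114–154 → 41 bp
  155–235 → 81 bp
Sorted largest to smallest: 81, 74, 41, 39 bp.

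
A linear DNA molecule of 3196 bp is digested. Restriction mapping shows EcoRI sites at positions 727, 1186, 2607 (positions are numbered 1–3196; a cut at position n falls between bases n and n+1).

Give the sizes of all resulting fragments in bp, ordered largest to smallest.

1421, 727, 589, 459 bp

Linear molecule, 3 cuts → 4 fragments:
  727 − 0 = 727 bp
  1186 − 727 = 459 bp
  2607 − 1186 = 1421 bp
  3196 − 2607 = 589 bp
Sorted largest to smallest: 1421, 727, 589, 459 bp.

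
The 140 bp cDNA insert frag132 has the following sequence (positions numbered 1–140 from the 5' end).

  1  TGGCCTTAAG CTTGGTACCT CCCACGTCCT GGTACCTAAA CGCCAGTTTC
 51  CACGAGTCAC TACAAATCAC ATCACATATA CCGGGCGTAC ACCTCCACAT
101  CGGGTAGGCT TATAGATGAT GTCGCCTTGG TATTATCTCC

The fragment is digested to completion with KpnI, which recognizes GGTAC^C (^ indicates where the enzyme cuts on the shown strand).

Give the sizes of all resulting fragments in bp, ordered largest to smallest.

KpnI sites (GGTACC) start at positions 14, 31.
KpnI cuts after base 5 of each site (before the last base), so after positions 18, 35.
Linear molecule, 2 cuts → 3 fragments:
  1–18 → 18 bp
  19–35 → 17 bp
  36–140 → 105 bp
Sorted largest to smallest: 105, 18, 17 bp.

105, 18, 17 bp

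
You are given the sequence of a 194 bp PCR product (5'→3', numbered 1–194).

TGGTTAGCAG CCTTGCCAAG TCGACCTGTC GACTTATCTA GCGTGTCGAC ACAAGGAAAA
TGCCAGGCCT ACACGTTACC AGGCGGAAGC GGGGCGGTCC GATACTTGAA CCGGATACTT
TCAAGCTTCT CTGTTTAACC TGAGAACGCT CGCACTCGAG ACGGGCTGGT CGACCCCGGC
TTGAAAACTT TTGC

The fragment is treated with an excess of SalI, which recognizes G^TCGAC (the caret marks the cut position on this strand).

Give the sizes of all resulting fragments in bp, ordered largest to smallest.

124, 25, 20, 17, 8 bp

SalI sites (GTCGAC) start at positions 20, 28, 45, 169.
SalI cuts after the first base of each site, so after positions 20, 28, 45, 169.
Linear molecule, 4 cuts → 5 fragments:
  1–20 → 20 bp
  21–28 → 8 bp
  29–45 → 17 bp
  46–169 → 124 bp
  170–194 → 25 bp
Sorted largest to smallest: 124, 25, 20, 17, 8 bp.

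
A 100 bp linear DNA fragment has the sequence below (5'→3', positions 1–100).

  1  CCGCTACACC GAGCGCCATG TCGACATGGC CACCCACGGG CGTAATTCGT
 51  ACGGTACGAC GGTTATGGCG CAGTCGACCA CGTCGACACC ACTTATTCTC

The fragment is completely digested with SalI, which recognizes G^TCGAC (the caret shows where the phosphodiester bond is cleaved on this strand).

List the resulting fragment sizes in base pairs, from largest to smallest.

53, 20, 18, 9 bp

SalI sites (GTCGAC) start at positions 20, 73, 82.
SalI cuts after the first base of each site, so after positions 20, 73, 82.
Linear molecule, 3 cuts → 4 fragments:
  1–20 → 20 bp
  21–73 → 53 bp
  74–82 → 9 bp
  83–100 → 18 bp
Sorted largest to smallest: 53, 20, 18, 9 bp.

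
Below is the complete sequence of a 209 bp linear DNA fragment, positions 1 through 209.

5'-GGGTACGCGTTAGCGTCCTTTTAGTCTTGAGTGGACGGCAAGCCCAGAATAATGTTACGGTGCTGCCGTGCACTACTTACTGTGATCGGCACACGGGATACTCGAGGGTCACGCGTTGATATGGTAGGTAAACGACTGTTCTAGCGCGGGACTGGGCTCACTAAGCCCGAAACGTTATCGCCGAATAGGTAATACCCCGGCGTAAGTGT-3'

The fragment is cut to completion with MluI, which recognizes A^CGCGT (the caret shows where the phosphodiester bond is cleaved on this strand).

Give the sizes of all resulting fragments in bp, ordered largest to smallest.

106, 98, 5 bp

MluI sites (ACGCGT) start at positions 5, 111.
MluI cuts after the first base of each site, so after positions 5, 111.
Linear molecule, 2 cuts → 3 fragments:
  1–5 → 5 bp
  6–111 → 106 bp
  112–209 → 98 bp
Sorted largest to smallest: 106, 98, 5 bp.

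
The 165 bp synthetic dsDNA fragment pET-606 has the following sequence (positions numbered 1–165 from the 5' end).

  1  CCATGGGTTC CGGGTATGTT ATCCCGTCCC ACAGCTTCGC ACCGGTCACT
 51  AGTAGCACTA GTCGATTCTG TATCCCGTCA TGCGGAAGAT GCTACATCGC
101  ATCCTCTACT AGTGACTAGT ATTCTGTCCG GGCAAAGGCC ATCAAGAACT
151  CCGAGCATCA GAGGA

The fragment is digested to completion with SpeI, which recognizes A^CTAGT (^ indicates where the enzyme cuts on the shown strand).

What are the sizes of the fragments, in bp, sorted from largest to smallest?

SpeI sites (ACTAGT) start at positions 48, 57, 108, 115.
SpeI cuts after the first base of each site, so after positions 48, 57, 108, 115.
Linear molecule, 4 cuts → 5 fragments:
  1–48 → 48 bp
  49–57 → 9 bp
  58–108 → 51 bp
  109–115 → 7 bp
  116–165 → 50 bp
Sorted largest to smallest: 51, 50, 48, 9, 7 bp.

51, 50, 48, 9, 7 bp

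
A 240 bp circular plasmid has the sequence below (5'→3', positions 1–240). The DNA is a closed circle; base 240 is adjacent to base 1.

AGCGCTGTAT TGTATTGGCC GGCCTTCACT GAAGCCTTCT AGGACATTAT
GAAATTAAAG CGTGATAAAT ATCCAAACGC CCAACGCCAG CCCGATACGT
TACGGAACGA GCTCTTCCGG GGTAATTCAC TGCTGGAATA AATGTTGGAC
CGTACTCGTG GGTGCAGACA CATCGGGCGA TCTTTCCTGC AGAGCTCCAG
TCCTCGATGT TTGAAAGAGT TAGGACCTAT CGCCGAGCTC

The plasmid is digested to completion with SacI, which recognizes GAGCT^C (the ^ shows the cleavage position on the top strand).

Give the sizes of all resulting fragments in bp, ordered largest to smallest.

SacI sites (GAGCTC) start at positions 109, 192, 235.
SacI cuts after base 5 of each site (before the last base), so after positions 113, 196, 239.
Circular molecule, 3 cuts → 3 fragments:
  114–196 → 83 bp
  197–239 → 43 bp
  240–240 then 1–113 → 1 + 113 = 114 bp
Sorted largest to smallest: 114, 83, 43 bp.

114, 83, 43 bp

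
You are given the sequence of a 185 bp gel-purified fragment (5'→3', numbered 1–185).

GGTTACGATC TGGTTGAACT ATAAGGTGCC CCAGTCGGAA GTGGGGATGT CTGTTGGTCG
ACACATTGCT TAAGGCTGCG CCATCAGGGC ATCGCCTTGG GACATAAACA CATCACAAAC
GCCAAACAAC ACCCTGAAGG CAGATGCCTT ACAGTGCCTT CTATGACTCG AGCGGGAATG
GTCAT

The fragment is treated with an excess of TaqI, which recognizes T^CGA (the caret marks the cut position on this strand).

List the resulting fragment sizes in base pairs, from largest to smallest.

110, 58, 17 bp

TaqI sites (TCGA) start at positions 58, 168.
TaqI cuts after the first base of each site, so after positions 58, 168.
Linear molecule, 2 cuts → 3 fragments:
  1–58 → 58 bp
  59–168 → 110 bp
  169–185 → 17 bp
Sorted largest to smallest: 110, 58, 17 bp.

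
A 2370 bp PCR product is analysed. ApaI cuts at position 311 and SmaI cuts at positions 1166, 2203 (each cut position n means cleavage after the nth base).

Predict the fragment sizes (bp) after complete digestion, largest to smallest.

1037, 855, 311, 167 bp

Combined cut positions (sorted): 311, 1166, 2203.
Linear molecule, 3 cuts → 4 fragments:
  311 − 0 = 311 bp
  1166 − 311 = 855 bp
  2203 − 1166 = 1037 bp
  2370 − 2203 = 167 bp
Sorted largest to smallest: 1037, 855, 311, 167 bp.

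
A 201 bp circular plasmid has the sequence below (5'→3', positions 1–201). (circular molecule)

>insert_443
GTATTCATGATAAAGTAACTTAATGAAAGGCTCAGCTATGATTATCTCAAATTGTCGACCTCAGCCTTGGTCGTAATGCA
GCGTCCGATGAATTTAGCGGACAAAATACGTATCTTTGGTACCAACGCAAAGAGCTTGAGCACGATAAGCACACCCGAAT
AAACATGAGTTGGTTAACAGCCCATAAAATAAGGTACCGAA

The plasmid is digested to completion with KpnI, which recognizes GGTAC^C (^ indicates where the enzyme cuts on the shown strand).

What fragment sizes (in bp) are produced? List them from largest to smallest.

126, 75 bp

KpnI sites (GGTACC) start at positions 118, 193.
KpnI cuts after base 5 of each site (before the last base), so after positions 122, 197.
Circular molecule, 2 cuts → 2 fragments:
  123–197 → 75 bp
  198–201 then 1–122 → 4 + 122 = 126 bp
Sorted largest to smallest: 126, 75 bp.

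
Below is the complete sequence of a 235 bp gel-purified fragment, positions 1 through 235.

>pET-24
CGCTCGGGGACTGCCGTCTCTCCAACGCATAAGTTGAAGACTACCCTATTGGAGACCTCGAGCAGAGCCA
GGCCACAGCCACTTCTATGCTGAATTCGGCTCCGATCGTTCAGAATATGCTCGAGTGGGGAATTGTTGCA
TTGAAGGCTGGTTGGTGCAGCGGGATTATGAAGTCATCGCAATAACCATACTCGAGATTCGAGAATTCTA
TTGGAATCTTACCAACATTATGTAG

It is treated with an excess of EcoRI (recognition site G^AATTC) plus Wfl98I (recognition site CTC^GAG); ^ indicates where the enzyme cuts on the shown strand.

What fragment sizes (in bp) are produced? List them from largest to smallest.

71, 59, 33, 32, 30, 10 bp

EcoRI sites (GAATTC) start at positions 92, 203.
EcoRI cuts after the first base of each site, so after positions 92, 203.
Wfl98I sites (CTCGAG) start at positions 57, 120, 191.
Wfl98I cuts after base 3 of each site, so after positions 59, 122, 193.
Combined cut positions: 59, 92, 122, 193, 203.
Linear molecule, 5 cuts → 6 fragments:
  1–59 → 59 bp
  60–92 → 33 bp
  93–122 → 30 bp
  123–193 → 71 bp
  194–203 → 10 bp
  204–235 → 32 bp
Sorted largest to smallest: 71, 59, 33, 32, 30, 10 bp.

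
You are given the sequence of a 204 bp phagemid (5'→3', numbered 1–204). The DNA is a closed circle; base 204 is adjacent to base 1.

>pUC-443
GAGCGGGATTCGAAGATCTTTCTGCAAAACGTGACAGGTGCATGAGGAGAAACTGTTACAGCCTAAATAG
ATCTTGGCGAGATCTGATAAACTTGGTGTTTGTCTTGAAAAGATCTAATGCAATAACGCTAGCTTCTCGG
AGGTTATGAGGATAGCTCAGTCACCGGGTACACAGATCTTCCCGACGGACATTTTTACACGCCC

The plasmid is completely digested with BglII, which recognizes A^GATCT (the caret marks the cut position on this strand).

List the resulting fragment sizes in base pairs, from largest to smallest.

63, 55, 44, 31, 11 bp

BglII sites (AGATCT) start at positions 14, 69, 80, 111, 174.
BglII cuts after the first base of each site, so after positions 14, 69, 80, 111, 174.
Circular molecule, 5 cuts → 5 fragments:
  15–69 → 55 bp
  70–80 → 11 bp
  81–111 → 31 bp
  112–174 → 63 bp
  175–204 then 1–14 → 30 + 14 = 44 bp
Sorted largest to smallest: 63, 55, 44, 31, 11 bp.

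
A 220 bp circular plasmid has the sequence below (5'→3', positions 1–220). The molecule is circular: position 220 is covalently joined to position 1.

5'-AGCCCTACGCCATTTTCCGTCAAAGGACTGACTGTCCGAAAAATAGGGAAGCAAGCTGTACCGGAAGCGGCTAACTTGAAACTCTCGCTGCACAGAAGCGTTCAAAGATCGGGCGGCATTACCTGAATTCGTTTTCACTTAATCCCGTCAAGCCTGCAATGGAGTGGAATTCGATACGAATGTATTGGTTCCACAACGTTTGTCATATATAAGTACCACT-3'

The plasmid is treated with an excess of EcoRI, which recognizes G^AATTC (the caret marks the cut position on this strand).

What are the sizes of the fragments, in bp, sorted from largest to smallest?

EcoRI sites (GAATTC) start at positions 125, 167.
EcoRI cuts after the first base of each site, so after positions 125, 167.
Circular molecule, 2 cuts → 2 fragments:
  126–167 → 42 bp
  168–220 then 1–125 → 53 + 125 = 178 bp
Sorted largest to smallest: 178, 42 bp.

178, 42 bp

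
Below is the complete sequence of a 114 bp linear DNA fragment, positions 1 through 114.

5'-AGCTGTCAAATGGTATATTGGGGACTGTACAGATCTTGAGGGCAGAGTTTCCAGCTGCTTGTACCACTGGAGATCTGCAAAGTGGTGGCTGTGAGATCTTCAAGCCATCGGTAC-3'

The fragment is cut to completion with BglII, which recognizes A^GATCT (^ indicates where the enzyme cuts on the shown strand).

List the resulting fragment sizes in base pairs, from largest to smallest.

BglII sites (AGATCT) start at positions 31, 71, 94.
BglII cuts after the first base of each site, so after positions 31, 71, 94.
Linear molecule, 3 cuts → 4 fragments:
  1–31 → 31 bp
  32–71 → 40 bp
  72–94 → 23 bp
  95–114 → 20 bp
Sorted largest to smallest: 40, 31, 23, 20 bp.

40, 31, 23, 20 bp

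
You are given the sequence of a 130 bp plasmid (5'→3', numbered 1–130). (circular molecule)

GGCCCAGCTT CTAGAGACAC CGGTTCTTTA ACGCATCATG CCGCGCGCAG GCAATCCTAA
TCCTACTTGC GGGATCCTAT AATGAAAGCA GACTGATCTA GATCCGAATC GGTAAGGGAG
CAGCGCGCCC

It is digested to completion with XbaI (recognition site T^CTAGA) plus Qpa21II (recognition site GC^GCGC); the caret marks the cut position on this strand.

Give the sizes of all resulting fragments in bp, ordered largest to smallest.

XbaI sites (TCTAGA) start at positions 10, 97.
XbaI cuts after the first base of each site, so after positions 10, 97.
Qpa21II sites (GCGCGC) start at positions 43, 123.
Qpa21II cuts after base 2 of each site, so after positions 44, 124.
Combined cut positions: 10, 44, 97, 124.
Circular molecule, 4 cuts → 4 fragments:
  11–44 → 34 bp
  45–97 → 53 bp
  98–124 → 27 bp
  125–130 then 1–10 → 6 + 10 = 16 bp
Sorted largest to smallest: 53, 34, 27, 16 bp.

53, 34, 27, 16 bp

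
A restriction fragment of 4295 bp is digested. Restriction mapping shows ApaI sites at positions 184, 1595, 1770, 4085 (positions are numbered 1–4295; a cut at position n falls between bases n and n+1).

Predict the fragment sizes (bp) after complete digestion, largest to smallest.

2315, 1411, 210, 184, 175 bp

Linear molecule, 4 cuts → 5 fragments:
  184 − 0 = 184 bp
  1595 − 184 = 1411 bp
  1770 − 1595 = 175 bp
  4085 − 1770 = 2315 bp
  4295 − 4085 = 210 bp
Sorted largest to smallest: 2315, 1411, 210, 184, 175 bp.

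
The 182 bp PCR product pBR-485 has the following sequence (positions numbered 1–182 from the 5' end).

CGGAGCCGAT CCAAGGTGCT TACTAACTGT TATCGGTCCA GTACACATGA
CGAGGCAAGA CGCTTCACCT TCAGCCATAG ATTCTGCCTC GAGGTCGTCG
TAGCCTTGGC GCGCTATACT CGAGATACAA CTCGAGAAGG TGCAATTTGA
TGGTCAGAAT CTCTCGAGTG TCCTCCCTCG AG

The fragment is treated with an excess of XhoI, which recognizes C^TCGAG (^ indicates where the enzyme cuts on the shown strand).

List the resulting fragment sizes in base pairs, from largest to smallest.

XhoI sites (CTCGAG) start at positions 88, 119, 131, 163, 177.
XhoI cuts after the first base of each site, so after positions 88, 119, 131, 163, 177.
Linear molecule, 5 cuts → 6 fragments:
  1–88 → 88 bp
  89–119 → 31 bp
  120–131 → 12 bp
  132–163 → 32 bp
  164–177 → 14 bp
  178–182 → 5 bp
Sorted largest to smallest: 88, 32, 31, 14, 12, 5 bp.

88, 32, 31, 14, 12, 5 bp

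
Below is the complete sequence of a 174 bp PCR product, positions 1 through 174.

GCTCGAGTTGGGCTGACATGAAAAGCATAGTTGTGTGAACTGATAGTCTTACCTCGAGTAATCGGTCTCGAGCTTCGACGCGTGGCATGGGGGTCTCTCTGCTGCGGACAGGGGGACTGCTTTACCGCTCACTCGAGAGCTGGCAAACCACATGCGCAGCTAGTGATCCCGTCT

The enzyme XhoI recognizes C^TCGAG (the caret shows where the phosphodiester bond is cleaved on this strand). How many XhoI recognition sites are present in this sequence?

CTCGAG occurs starting at positions 2, 53, 67, 132.
XhoI cuts at 4 sites.

4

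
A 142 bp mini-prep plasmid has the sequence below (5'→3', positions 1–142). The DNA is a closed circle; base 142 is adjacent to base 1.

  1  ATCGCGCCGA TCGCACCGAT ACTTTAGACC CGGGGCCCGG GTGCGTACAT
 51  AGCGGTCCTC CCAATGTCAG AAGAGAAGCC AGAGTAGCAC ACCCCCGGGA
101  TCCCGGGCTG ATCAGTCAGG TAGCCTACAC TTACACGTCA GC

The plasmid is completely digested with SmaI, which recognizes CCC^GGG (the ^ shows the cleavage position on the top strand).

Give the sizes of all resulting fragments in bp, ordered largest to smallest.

69, 58, 8, 7 bp

SmaI sites (CCCGGG) start at positions 29, 36, 94, 102.
SmaI cuts after base 3 of each site, so after positions 31, 38, 96, 104.
Circular molecule, 4 cuts → 4 fragments:
  32–38 → 7 bp
  39–96 → 58 bp
  97–104 → 8 bp
  105–142 then 1–31 → 38 + 31 = 69 bp
Sorted largest to smallest: 69, 58, 8, 7 bp.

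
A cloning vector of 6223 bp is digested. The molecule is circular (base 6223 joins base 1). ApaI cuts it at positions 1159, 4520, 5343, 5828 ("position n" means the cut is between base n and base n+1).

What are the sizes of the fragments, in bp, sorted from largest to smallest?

Circular molecule, 4 cuts → 4 fragments:
  4520 − 1159 = 3361 bp
  5343 − 4520 = 823 bp
  5828 − 5343 = 485 bp
  wrap: 6223 − 5828 + 1159 = 1554 bp
Sorted largest to smallest: 3361, 1554, 823, 485 bp.

3361, 1554, 823, 485 bp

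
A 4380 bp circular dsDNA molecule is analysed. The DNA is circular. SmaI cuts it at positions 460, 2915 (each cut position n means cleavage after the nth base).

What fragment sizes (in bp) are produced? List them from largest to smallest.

Circular molecule, 2 cuts → 2 fragments:
  2915 − 460 = 2455 bp
  wrap: 4380 − 2915 + 460 = 1925 bp
Sorted largest to smallest: 2455, 1925 bp.

2455, 1925 bp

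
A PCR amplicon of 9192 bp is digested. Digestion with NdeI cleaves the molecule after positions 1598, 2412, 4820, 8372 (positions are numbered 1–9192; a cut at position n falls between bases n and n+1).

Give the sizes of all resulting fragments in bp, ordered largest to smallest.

3552, 2408, 1598, 820, 814 bp

Linear molecule, 4 cuts → 5 fragments:
  1598 − 0 = 1598 bp
  2412 − 1598 = 814 bp
  4820 − 2412 = 2408 bp
  8372 − 4820 = 3552 bp
  9192 − 8372 = 820 bp
Sorted largest to smallest: 3552, 2408, 1598, 820, 814 bp.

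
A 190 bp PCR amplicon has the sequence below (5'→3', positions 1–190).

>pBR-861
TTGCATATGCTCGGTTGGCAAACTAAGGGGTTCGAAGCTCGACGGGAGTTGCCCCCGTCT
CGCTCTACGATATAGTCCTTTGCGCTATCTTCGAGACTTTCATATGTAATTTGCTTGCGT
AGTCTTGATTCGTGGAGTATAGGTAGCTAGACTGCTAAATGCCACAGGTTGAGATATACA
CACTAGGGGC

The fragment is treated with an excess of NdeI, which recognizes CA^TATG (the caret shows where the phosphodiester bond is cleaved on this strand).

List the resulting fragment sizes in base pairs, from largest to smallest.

97, 88, 5 bp

NdeI sites (CATATG) start at positions 4, 101.
NdeI cuts after base 2 of each site, so after positions 5, 102.
Linear molecule, 2 cuts → 3 fragments:
  1–5 → 5 bp
  6–102 → 97 bp
  103–190 → 88 bp
Sorted largest to smallest: 97, 88, 5 bp.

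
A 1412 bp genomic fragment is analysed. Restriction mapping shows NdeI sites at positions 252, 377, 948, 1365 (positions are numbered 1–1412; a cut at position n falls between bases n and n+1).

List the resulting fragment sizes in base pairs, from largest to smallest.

Linear molecule, 4 cuts → 5 fragments:
  252 − 0 = 252 bp
  377 − 252 = 125 bp
  948 − 377 = 571 bp
  1365 − 948 = 417 bp
  1412 − 1365 = 47 bp
Sorted largest to smallest: 571, 417, 252, 125, 47 bp.

571, 417, 252, 125, 47 bp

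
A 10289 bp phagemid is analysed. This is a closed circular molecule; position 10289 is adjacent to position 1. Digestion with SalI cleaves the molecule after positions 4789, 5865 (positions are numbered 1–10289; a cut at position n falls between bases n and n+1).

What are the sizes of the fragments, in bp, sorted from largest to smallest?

Circular molecule, 2 cuts → 2 fragments:
  5865 − 4789 = 1076 bp
  wrap: 10289 − 5865 + 4789 = 9213 bp
Sorted largest to smallest: 9213, 1076 bp.

9213, 1076 bp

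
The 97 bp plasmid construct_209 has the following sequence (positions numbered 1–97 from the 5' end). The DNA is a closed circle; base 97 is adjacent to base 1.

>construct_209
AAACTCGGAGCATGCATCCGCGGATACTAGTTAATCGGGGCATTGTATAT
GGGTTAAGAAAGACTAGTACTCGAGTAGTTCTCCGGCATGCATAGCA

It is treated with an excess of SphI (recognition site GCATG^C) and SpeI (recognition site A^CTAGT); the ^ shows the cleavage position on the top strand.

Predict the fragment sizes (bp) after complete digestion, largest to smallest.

37, 27, 21, 12 bp

SphI sites (GCATGC) start at positions 10, 86.
SphI cuts after base 5 of each site (before the last base), so after positions 14, 90.
SpeI sites (ACTAGT) start at positions 26, 63.
SpeI cuts after the first base of each site, so after positions 26, 63.
Combined cut positions: 14, 26, 63, 90.
Circular molecule, 4 cuts → 4 fragments:
  15–26 → 12 bp
  27–63 → 37 bp
  64–90 → 27 bp
  91–97 then 1–14 → 7 + 14 = 21 bp
Sorted largest to smallest: 37, 27, 21, 12 bp.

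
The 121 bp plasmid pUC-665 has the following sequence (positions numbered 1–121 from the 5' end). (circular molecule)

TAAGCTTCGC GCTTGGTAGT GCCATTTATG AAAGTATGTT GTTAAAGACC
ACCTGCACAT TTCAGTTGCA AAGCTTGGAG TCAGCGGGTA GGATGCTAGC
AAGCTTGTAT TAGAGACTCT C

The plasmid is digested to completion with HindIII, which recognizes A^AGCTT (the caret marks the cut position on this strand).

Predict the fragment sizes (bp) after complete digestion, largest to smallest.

HindIII sites (AAGCTT) start at positions 2, 71, 101.
HindIII cuts after the first base of each site, so after positions 2, 71, 101.
Circular molecule, 3 cuts → 3 fragments:
  3–71 → 69 bp
  72–101 → 30 bp
  102–121 then 1–2 → 20 + 2 = 22 bp
Sorted largest to smallest: 69, 30, 22 bp.

69, 30, 22 bp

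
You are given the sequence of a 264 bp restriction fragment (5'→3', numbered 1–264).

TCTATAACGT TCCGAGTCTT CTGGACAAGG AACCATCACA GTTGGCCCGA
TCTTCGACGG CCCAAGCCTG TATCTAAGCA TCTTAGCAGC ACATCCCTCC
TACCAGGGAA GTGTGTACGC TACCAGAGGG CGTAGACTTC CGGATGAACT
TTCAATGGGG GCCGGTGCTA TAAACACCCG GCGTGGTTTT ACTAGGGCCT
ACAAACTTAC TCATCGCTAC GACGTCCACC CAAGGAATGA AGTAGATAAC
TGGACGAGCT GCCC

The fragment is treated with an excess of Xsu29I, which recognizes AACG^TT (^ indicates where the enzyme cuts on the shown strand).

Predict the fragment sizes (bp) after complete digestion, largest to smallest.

The Xsu29I site (AACGTT) starts at position 6.
Xsu29I cuts after base 4 of each site, so after position 9.
Linear molecule, 1 cut → 2 fragments:
  1–9 → 9 bp
  10–264 → 255 bp
Sorted largest to smallest: 255, 9 bp.

255, 9 bp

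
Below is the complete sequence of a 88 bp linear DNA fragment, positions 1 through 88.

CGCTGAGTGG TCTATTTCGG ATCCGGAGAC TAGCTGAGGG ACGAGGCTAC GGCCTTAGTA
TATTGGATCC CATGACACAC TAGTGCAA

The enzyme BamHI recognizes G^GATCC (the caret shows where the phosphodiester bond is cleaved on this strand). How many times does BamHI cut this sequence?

2

GGATCC occurs starting at positions 19, 65.
BamHI cuts at 2 sites.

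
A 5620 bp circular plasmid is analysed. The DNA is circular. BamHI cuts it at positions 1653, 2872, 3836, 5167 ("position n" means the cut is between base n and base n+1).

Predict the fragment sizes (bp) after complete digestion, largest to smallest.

Circular molecule, 4 cuts → 4 fragments:
  2872 − 1653 = 1219 bp
  3836 − 2872 = 964 bp
  5167 − 3836 = 1331 bp
  wrap: 5620 − 5167 + 1653 = 2106 bp
Sorted largest to smallest: 2106, 1331, 1219, 964 bp.

2106, 1331, 1219, 964 bp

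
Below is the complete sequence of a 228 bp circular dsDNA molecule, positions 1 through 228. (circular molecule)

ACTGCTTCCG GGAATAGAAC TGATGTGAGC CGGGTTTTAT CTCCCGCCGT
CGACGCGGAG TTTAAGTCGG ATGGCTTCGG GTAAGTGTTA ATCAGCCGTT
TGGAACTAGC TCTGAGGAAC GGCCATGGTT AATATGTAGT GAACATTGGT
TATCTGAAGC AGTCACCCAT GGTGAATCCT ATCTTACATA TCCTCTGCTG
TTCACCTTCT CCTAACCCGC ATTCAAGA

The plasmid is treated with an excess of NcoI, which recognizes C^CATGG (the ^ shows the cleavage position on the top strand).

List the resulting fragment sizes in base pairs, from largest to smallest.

184, 44 bp

NcoI sites (CCATGG) start at positions 123, 167.
NcoI cuts after the first base of each site, so after positions 123, 167.
Circular molecule, 2 cuts → 2 fragments:
  124–167 → 44 bp
  168–228 then 1–123 → 61 + 123 = 184 bp
Sorted largest to smallest: 184, 44 bp.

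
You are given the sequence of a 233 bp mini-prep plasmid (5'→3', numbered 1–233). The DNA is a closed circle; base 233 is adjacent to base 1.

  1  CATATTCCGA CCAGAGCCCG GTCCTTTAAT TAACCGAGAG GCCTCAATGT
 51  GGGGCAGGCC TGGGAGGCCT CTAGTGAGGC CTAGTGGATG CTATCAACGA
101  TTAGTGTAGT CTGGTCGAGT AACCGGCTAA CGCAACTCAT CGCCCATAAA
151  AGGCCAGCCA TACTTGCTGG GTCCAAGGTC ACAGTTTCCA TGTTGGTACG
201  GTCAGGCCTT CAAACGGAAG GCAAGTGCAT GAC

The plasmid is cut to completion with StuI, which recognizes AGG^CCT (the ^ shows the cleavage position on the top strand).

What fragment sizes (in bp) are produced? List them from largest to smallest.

127, 68, 17, 12, 9 bp

StuI sites (AGGCCT) start at positions 39, 56, 65, 77, 204.
StuI cuts after base 3 of each site, so after positions 41, 58, 67, 79, 206.
Circular molecule, 5 cuts → 5 fragments:
  42–58 → 17 bp
  59–67 → 9 bp
  68–79 → 12 bp
  80–206 → 127 bp
  207–233 then 1–41 → 27 + 41 = 68 bp
Sorted largest to smallest: 127, 68, 17, 12, 9 bp.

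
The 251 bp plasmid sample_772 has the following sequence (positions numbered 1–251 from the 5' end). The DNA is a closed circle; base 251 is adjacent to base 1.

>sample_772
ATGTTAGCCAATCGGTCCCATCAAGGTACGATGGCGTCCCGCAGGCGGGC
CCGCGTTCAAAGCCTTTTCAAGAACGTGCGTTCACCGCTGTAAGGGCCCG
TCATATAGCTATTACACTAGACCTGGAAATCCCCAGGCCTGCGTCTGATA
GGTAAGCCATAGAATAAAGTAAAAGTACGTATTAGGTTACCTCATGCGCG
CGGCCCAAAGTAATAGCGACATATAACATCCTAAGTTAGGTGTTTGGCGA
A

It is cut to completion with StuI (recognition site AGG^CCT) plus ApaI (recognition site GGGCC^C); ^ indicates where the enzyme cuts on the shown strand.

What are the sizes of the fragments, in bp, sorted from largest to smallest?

165, 47, 39 bp

The StuI site (AGGCCT) starts at position 135.
StuI cuts after base 3 of each site, so after position 137.
ApaI sites (GGGCCC) start at positions 47, 94.
ApaI cuts after base 5 of each site (before the last base), so after positions 51, 98.
Combined cut positions: 51, 98, 137.
Circular molecule, 3 cuts → 3 fragments:
  52–98 → 47 bp
  99–137 → 39 bp
  138–251 then 1–51 → 114 + 51 = 165 bp
Sorted largest to smallest: 165, 47, 39 bp.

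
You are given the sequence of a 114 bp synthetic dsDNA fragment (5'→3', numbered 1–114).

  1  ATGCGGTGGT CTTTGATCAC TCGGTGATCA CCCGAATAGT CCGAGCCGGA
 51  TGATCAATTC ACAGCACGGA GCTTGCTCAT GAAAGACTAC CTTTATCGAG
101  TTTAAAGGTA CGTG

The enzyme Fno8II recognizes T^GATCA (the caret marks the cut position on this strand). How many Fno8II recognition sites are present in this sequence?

3

TGATCA occurs starting at positions 14, 25, 51.
Fno8II cuts at 3 sites.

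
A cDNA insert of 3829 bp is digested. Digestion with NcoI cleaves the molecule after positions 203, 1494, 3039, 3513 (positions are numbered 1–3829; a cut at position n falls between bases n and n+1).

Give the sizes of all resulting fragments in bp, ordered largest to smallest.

Linear molecule, 4 cuts → 5 fragments:
  203 − 0 = 203 bp
  1494 − 203 = 1291 bp
  3039 − 1494 = 1545 bp
  3513 − 3039 = 474 bp
  3829 − 3513 = 316 bp
Sorted largest to smallest: 1545, 1291, 474, 316, 203 bp.

1545, 1291, 474, 316, 203 bp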